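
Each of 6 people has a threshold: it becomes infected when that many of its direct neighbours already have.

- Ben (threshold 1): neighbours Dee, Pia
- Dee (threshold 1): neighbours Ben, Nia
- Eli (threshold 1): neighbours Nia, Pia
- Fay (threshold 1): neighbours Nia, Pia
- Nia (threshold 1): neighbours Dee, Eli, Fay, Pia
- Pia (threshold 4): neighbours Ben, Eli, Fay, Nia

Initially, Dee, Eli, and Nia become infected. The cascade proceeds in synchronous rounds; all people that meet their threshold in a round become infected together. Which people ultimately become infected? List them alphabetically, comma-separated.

Round 1 — Dee, Eli, Nia become infected (initial).
Round 2 — checking thresholds:
  Ben: 1 of 2 neighbours ≥ 1, becomes infected.
  Fay: 1 of 2 neighbours ≥ 1, becomes infected.
  Pia: 2 of 4 neighbours < 4, not yet.
Round 3 — checking thresholds:
  Pia: 4 of 4 neighbours ≥ 4, becomes infected.
Round 4 — no new infections; cascade stops.

Ben, Dee, Eli, Fay, Nia, Pia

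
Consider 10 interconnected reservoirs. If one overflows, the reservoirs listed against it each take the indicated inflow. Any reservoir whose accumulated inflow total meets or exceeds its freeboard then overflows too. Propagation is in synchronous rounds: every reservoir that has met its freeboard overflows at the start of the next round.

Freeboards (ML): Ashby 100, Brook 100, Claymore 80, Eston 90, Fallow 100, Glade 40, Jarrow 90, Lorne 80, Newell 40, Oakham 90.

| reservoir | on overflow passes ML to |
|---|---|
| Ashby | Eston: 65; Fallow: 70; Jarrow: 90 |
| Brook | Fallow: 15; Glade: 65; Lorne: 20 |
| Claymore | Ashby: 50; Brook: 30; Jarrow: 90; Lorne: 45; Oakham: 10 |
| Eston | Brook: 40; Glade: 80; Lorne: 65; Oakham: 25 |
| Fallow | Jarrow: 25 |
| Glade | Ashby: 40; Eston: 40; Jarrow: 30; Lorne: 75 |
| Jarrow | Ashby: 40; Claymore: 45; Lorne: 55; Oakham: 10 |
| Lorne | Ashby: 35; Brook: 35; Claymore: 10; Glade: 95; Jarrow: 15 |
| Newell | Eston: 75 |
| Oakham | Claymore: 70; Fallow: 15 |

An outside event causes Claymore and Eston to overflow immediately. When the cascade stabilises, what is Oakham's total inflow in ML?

Round 1 — Claymore, Eston overflow (initial).
  Ashby: +50 → 50 < 100
  Brook: +30+40 → 70 < 100
  Glade: +80 → 80 ≥ 40
  Jarrow: +90 → 90 ≥ 90
  Lorne: +45+65 → 110 ≥ 80
  Oakham: +10+25 → 35 < 90
Round 2 — Glade, Jarrow, Lorne overflow.
  Ashby: +40+40+35 → 165 ≥ 100
  Brook: +35 → 105 ≥ 100
  Oakham: +10 → 45 < 90
Round 3 — Ashby, Brook overflow.
  Fallow: +70+15 → 85 < 100
No further overflows.

45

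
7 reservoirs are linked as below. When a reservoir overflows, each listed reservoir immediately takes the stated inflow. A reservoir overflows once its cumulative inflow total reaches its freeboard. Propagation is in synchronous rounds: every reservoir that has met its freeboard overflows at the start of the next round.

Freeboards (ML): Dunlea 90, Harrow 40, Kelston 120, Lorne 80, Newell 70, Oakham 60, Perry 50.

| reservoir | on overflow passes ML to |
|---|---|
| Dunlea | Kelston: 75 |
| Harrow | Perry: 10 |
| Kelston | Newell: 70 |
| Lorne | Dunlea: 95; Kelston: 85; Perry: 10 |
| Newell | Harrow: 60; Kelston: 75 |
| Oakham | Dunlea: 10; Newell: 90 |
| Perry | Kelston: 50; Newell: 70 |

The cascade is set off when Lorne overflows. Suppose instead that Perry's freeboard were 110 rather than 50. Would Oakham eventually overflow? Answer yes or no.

no

With Perry's freeboard at 110:
Round 1 — Lorne overflows (initial).
  Dunlea: +95 → 95 ≥ 90
  Kelston: +85 → 85 < 120
  Perry: +10 → 10 < 110
Round 2 — Dunlea overflows.
  Kelston: +75 → 160 ≥ 120
Round 3 — Kelston overflows.
  Newell: +70 → 70 ≥ 70
Round 4 — Newell overflows.
  Harrow: +60 → 60 ≥ 40
Round 5 — Harrow overflows.
  Perry: +10 → 20 < 110
No further overflows.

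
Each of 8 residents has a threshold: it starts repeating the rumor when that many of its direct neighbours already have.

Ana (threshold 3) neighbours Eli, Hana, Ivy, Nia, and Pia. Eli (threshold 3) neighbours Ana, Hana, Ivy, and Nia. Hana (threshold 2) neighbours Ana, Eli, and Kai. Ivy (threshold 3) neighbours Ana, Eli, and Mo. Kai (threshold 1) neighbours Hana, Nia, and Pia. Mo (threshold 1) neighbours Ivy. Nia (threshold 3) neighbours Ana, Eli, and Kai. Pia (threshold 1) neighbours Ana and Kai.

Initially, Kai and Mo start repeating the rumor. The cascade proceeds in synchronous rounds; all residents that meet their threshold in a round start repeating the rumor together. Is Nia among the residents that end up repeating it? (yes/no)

Round 1 — Kai, Mo start repeating the rumor (initial).
Round 2 — checking thresholds:
  Hana: 1 of 3 neighbours < 2, not yet.
  Ivy: 1 of 3 neighbours < 3, not yet.
  Nia: 1 of 3 neighbours < 3, not yet.
  Pia: 1 of 2 neighbours ≥ 1, starts repeating the rumor.
Round 3 — no new spreads; cascade stops.

no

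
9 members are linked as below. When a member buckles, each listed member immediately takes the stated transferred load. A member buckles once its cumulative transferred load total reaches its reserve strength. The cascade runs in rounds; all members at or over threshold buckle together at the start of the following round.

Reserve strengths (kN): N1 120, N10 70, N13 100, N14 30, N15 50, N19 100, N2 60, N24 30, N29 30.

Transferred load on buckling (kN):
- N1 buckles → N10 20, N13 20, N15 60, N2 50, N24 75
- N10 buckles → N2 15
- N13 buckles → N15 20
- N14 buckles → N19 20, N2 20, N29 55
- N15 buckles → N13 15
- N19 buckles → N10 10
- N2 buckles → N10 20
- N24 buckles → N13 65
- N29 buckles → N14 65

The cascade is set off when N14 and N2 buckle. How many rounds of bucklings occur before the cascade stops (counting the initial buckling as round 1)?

2

Round 1 — N14, N2 buckle (initial).
  N10: +20 → 20 < 70
  N19: +20 → 20 < 100
  N29: +55 → 55 ≥ 30
Round 2 — N29 buckles.
No further bucklings.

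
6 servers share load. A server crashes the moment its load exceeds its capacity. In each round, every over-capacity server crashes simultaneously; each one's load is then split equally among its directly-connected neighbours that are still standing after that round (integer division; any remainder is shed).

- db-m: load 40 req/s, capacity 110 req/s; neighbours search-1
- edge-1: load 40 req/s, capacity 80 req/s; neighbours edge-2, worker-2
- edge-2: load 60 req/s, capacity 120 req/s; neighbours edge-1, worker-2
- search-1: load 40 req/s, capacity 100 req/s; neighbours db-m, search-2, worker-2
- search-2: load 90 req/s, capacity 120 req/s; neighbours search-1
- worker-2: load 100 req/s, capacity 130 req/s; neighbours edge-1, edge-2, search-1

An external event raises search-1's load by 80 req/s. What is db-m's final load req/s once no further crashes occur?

Round 1 — search-1 at 120 > 100. search-1 crashes.
  search-1 sheds 120 req/s to db-m, search-2, worker-2: 40 each.
    db-m: 40+40 = 80 ≤ 110
    search-2: 90+40 = 130 > 120
    worker-2: 100+40 = 140 > 130
Round 2 — search-2, worker-2 crash.
  search-2 sheds 130 req/s: no online neighbours, lost.
  worker-2 sheds 140 req/s to edge-1, edge-2: 70 each.
    edge-1: 40+70 = 110 > 80
    edge-2: 60+70 = 130 > 120
Round 3 — edge-1, edge-2 crash.
  edge-1 sheds 110 req/s: no online neighbours, lost.
  edge-2 sheds 130 req/s: no online neighbours, lost.
No further crashes.

80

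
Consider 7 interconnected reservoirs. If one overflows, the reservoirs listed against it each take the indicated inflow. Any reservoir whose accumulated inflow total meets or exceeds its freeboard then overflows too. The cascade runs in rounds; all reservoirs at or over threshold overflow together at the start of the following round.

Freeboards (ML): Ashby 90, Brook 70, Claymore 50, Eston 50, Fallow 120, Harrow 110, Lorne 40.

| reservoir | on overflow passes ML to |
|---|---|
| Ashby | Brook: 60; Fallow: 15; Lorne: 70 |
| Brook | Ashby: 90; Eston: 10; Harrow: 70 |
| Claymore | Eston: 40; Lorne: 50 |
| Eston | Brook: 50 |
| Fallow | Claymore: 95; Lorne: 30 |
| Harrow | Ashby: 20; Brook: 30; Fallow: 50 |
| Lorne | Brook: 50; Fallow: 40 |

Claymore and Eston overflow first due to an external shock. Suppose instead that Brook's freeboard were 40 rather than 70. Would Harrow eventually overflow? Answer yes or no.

no

With Brook's freeboard at 40:
Round 1 — Claymore, Eston overflow (initial).
  Brook: +50 → 50 ≥ 40
  Lorne: +50 → 50 ≥ 40
Round 2 — Brook, Lorne overflow.
  Ashby: +90 → 90 ≥ 90
  Fallow: +40 → 40 < 120
  Harrow: +70 → 70 < 110
Round 3 — Ashby overflows.
  Fallow: +15 → 55 < 120
No further overflows.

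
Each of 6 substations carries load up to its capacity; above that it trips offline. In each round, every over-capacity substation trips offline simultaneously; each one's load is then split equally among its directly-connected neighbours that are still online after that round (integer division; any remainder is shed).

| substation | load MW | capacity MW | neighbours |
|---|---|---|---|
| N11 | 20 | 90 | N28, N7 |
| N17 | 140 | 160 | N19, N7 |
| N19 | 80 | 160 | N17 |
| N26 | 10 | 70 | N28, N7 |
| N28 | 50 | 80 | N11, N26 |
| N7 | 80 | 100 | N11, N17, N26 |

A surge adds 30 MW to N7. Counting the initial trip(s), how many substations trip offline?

3

Round 1 — N7 at 110 > 100. N7 trips offline.
  N7 sheds 110 MW to N11, N17, N26: 36 each (2 lost).
    N11: 20+36 = 56 ≤ 90
    N17: 140+36 = 176 > 160
    N26: 10+36 = 46 ≤ 70
Round 2 — N17 trips offline.
  N17 sheds 176 MW to N19: 176 each.
    N19: 80+176 = 256 > 160
Round 3 — N19 trips offline.
  N19 sheds 256 MW: no online neighbours, lost.
No further trips.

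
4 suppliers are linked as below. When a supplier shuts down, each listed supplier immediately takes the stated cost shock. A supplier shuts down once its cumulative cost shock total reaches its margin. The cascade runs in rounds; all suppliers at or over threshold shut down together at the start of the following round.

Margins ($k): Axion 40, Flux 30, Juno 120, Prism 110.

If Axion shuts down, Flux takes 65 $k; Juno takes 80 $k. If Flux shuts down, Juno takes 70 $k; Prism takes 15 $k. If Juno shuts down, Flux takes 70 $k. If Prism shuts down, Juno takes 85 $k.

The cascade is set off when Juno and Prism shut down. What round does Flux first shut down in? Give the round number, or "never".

2

Round 1 — Juno, Prism shut down (initial).
  Flux: +70 → 70 ≥ 30
Round 2 — Flux shuts down.
No further shutdowns.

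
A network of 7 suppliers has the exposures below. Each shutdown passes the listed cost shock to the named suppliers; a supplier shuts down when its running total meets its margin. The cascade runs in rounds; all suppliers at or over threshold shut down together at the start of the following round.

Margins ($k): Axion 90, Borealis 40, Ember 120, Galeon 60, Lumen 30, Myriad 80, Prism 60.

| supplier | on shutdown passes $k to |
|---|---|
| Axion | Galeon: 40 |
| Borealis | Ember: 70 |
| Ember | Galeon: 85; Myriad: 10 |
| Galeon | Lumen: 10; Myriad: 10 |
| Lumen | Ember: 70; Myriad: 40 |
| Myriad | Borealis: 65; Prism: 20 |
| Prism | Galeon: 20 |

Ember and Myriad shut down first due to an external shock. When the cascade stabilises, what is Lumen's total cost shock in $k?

Round 1 — Ember, Myriad shut down (initial).
  Borealis: +65 → 65 ≥ 40
  Galeon: +85 → 85 ≥ 60
  Prism: +20 → 20 < 60
Round 2 — Borealis, Galeon shut down.
  Lumen: +10 → 10 < 30
No further shutdowns.

10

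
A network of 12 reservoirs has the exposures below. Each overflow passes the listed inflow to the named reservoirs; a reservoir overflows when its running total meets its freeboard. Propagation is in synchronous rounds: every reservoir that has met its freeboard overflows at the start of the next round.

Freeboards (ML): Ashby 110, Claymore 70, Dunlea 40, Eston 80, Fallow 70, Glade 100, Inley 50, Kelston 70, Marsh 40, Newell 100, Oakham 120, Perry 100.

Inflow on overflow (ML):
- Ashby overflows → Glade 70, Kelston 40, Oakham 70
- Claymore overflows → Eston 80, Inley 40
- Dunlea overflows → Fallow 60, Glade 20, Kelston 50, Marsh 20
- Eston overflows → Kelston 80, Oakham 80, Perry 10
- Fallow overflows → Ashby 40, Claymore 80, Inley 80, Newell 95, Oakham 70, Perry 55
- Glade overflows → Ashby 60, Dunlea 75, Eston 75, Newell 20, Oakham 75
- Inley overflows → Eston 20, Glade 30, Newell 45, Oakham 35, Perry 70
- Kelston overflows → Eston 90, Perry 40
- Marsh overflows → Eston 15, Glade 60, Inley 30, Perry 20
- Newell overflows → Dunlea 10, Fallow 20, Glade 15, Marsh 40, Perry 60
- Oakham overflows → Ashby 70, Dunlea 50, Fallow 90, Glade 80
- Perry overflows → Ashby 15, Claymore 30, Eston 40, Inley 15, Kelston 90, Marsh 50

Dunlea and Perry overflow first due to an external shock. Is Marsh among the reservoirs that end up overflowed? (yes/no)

Round 1 — Dunlea, Perry overflow (initial).
  Ashby: +15 → 15 < 110
  Claymore: +30 → 30 < 70
  Eston: +40 → 40 < 80
  Fallow: +60 → 60 < 70
  Glade: +20 → 20 < 100
  Inley: +15 → 15 < 50
  Kelston: +50+90 → 140 ≥ 70
  Marsh: +20+50 → 70 ≥ 40
Round 2 — Kelston, Marsh overflow.
  Eston: +90+15 → 145 ≥ 80
  Glade: +60 → 80 < 100
  Inley: +30 → 45 < 50
Round 3 — Eston overflows.
  Oakham: +80 → 80 < 120
No further overflows.

yes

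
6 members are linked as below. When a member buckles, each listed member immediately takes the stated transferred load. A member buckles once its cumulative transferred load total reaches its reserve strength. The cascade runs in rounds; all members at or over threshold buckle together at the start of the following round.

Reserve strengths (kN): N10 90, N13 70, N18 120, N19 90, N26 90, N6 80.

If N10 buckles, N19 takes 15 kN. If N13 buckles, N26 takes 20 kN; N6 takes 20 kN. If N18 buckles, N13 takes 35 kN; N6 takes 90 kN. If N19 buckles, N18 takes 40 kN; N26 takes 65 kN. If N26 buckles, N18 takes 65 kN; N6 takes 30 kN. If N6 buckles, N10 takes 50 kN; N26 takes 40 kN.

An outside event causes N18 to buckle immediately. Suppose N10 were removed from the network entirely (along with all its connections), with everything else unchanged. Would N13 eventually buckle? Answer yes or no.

no

With N10 removed:
Round 1 — N18 buckles (initial).
  N13: +35 → 35 < 70
  N6: +90 → 90 ≥ 80
Round 2 — N6 buckles.
  N26: +40 → 40 < 90
No further bucklings.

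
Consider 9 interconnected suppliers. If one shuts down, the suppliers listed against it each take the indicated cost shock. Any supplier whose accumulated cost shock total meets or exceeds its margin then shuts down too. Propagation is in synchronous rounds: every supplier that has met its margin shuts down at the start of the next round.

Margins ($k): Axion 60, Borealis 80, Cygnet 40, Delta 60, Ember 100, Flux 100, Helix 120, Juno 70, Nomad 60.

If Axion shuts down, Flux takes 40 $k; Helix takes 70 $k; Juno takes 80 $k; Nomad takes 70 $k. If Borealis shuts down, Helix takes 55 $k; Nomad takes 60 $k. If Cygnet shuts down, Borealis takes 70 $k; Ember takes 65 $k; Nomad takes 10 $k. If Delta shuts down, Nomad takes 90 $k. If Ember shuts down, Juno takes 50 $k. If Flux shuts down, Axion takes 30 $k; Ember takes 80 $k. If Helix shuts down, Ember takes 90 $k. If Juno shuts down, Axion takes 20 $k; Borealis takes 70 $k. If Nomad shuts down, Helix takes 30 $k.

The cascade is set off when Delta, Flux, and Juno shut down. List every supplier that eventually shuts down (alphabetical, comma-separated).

Round 1 — Delta, Flux, Juno shut down (initial).
  Axion: +30+20 → 50 < 60
  Borealis: +70 → 70 < 80
  Ember: +80 → 80 < 100
  Nomad: +90 → 90 ≥ 60
Round 2 — Nomad shuts down.
  Helix: +30 → 30 < 120
No further shutdowns.

Delta, Flux, Juno, Nomad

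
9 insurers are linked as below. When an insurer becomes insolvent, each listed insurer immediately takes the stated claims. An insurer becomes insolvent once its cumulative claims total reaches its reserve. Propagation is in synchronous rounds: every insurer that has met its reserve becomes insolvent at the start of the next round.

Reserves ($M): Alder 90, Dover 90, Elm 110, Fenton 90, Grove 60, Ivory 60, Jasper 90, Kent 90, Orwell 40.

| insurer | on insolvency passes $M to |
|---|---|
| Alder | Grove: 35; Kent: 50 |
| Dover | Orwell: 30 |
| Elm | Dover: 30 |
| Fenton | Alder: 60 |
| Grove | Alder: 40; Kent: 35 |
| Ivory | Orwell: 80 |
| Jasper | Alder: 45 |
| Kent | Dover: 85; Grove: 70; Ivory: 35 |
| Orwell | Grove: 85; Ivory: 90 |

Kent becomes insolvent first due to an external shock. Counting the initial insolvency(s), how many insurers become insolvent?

Round 1 — Kent becomes insolvent (initial).
  Dover: +85 → 85 < 90
  Grove: +70 → 70 ≥ 60
  Ivory: +35 → 35 < 60
Round 2 — Grove becomes insolvent.
  Alder: +40 → 40 < 90
No further insolvencies.

2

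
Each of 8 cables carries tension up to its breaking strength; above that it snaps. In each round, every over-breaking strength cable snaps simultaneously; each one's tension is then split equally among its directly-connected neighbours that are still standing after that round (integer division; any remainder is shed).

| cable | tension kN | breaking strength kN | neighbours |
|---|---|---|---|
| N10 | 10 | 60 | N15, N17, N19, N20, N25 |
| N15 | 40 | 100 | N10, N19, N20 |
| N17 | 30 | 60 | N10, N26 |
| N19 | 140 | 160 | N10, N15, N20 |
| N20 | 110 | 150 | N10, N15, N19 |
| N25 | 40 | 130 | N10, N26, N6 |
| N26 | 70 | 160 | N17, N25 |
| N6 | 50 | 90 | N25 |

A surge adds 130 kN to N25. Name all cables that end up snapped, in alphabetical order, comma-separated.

N10, N25, N6

Round 1 — N25 at 170 > 130. N25 snaps.
  N25 sheds 170 kN to N10, N26, N6: 56 each (2 lost).
    N10: 10+56 = 66 > 60
    N26: 70+56 = 126 ≤ 160
    N6: 50+56 = 106 > 90
Round 2 — N10, N6 snap.
  N10 sheds 66 kN to N15, N17, N19, N20: 16 each (2 lost).
    N15: 40+16 = 56 ≤ 100
    N17: 30+16 = 46 ≤ 60
    N19: 140+16 = 156 ≤ 160
    N20: 110+16 = 126 ≤ 150
  N6 sheds 106 kN: no online neighbours, lost.
No further breaks.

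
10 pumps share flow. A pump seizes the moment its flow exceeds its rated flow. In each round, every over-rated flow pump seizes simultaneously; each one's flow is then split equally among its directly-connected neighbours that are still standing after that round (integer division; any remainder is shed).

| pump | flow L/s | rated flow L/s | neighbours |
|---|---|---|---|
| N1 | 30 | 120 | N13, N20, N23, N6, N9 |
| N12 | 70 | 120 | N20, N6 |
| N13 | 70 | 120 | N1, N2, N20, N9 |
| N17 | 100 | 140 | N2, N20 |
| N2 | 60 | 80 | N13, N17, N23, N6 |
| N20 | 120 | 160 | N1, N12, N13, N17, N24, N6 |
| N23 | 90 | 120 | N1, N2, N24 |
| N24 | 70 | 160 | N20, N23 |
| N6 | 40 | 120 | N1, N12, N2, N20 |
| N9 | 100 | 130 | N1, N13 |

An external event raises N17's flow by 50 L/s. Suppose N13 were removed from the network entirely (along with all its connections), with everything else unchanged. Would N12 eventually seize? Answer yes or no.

With N13 removed:
Round 1 — N17 at 150 > 140. N17 seizes.
  N17 sheds 150 L/s to N2, N20: 75 each.
    N2: 60+75 = 135 > 80
    N20: 120+75 = 195 > 160
Round 2 — N2, N20 seize.
  N2 sheds 135 L/s to N23, N6: 67 each (1 lost).
    N23: 90+67 = 157 > 120
    N6: 40+67 = 107 ≤ 120
  N20 sheds 195 L/s to N1, N12, N24, N6: 48 each (3 lost).
    N1: 30+48 = 78 ≤ 120
    N12: 70+48 = 118 ≤ 120
    N24: 70+48 = 118 ≤ 160
    N6: 107+48 = 155 > 120
Round 3 — N23, N6 seize.
  N23 sheds 157 L/s to N1, N24: 78 each (1 lost).
    N1: 78+78 = 156 > 120
    N24: 118+78 = 196 > 160
  N6 sheds 155 L/s to N1, N12: 77 each (1 lost).
    N1: 156+77 = 233 > 120
    N12: 118+77 = 195 > 120
Round 4 — N1, N12, N24 seize.
  N1 sheds 233 L/s to N9: 233 each.
    N9: 100+233 = 333 > 130
  N12 sheds 195 L/s: no online neighbours, lost.
  N24 sheds 196 L/s: no online neighbours, lost.
Round 5 — N9 seizes.
  N9 sheds 333 L/s: no online neighbours, lost.
No further seizures.

yes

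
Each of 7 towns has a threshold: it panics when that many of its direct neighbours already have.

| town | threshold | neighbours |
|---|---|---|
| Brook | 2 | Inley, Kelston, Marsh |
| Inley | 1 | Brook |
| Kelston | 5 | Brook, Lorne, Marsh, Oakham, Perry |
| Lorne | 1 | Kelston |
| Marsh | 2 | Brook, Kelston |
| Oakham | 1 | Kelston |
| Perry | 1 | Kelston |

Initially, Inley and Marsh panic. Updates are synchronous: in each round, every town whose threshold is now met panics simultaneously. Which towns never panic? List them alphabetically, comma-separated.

Kelston, Lorne, Oakham, Perry

Round 1 — Inley, Marsh panic (initial).
Round 2 — checking thresholds:
  Brook: 2 of 3 neighbours ≥ 2, panics.
  Kelston: 1 of 5 neighbours < 5, holds.
Round 3 — no new panics; cascade stops.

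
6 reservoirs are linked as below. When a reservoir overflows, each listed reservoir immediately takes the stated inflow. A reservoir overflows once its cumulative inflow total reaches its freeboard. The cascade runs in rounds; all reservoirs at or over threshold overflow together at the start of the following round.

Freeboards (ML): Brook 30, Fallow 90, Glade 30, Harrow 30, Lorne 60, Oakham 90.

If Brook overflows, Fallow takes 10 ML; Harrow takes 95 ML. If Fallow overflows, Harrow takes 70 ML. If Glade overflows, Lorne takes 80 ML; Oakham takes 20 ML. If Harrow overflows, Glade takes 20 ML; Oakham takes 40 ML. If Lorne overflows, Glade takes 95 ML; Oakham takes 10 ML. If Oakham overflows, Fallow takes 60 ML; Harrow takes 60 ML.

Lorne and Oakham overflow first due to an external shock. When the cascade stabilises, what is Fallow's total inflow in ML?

60

Round 1 — Lorne, Oakham overflow (initial).
  Fallow: +60 → 60 < 90
  Glade: +95 → 95 ≥ 30
  Harrow: +60 → 60 ≥ 30
Round 2 — Glade, Harrow overflow.
No further overflows.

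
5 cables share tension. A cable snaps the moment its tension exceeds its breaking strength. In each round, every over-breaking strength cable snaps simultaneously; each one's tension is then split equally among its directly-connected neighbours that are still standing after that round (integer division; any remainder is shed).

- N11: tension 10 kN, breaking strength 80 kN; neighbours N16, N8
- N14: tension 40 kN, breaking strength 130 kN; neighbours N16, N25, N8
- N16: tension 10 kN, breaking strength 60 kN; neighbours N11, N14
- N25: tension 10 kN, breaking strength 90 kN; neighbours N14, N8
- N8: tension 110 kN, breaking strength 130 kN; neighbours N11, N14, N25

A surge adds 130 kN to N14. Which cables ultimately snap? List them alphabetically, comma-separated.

Round 1 — N14 at 170 > 130. N14 snaps.
  N14 sheds 170 kN to N16, N25, N8: 56 each (2 lost).
    N16: 10+56 = 66 > 60
    N25: 10+56 = 66 ≤ 90
    N8: 110+56 = 166 > 130
Round 2 — N16, N8 snap.
  N16 sheds 66 kN to N11: 66 each.
    N11: 10+66 = 76 ≤ 80
  N8 sheds 166 kN to N11, N25: 83 each.
    N11: 76+83 = 159 > 80
    N25: 66+83 = 149 > 90
Round 3 — N11, N25 snap.
  N11 sheds 159 kN: no online neighbours, lost.
  N25 sheds 149 kN: no online neighbours, lost.
No further breaks.

N11, N14, N16, N25, N8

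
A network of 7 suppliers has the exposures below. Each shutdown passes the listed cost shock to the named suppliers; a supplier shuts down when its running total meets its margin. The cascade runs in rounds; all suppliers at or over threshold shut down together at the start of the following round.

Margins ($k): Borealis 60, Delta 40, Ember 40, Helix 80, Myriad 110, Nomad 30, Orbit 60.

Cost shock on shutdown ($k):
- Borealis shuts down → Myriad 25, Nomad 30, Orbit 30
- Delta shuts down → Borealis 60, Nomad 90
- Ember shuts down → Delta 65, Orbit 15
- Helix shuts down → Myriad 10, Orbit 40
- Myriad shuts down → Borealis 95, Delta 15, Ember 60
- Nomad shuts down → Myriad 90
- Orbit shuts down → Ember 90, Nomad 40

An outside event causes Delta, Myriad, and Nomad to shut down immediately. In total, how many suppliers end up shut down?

5

Round 1 — Delta, Myriad, Nomad shut down (initial).
  Borealis: +60+95 → 155 ≥ 60
  Ember: +60 → 60 ≥ 40
Round 2 — Borealis, Ember shut down.
  Orbit: +30+15 → 45 < 60
No further shutdowns.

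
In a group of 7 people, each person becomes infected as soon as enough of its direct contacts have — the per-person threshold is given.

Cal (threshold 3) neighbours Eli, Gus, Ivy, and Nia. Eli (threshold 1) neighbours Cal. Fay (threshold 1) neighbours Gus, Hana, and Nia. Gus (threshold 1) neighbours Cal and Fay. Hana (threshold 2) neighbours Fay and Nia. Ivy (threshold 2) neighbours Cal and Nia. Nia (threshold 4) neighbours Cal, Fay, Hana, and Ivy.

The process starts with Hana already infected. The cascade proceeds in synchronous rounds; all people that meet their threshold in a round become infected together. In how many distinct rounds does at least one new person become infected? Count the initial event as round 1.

3

Round 1 — Hana becomes infected (initial).
Round 2 — checking thresholds:
  Fay: 1 of 3 neighbours ≥ 1, becomes infected.
  Nia: 1 of 4 neighbours < 4, not yet.
Round 3 — checking thresholds:
  Gus: 1 of 2 neighbours ≥ 1, becomes infected.
  Nia: 2 of 4 neighbours < 4, not yet.
Round 4 — no new infections; cascade stops.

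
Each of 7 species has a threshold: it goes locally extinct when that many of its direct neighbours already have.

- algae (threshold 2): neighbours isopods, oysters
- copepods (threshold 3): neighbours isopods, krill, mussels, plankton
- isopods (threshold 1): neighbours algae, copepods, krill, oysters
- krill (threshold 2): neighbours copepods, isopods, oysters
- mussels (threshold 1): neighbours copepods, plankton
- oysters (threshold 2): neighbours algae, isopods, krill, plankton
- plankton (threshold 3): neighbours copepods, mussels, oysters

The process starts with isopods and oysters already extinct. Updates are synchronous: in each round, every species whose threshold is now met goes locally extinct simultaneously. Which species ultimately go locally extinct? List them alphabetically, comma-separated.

algae, isopods, krill, oysters

Round 1 — isopods, oysters go locally extinct (initial).
Round 2 — checking thresholds:
  algae: 2 of 2 neighbours ≥ 2, goes locally extinct.
  copepods: 1 of 4 neighbours < 3, below threshold.
  krill: 2 of 3 neighbours ≥ 2, goes locally extinct.
  plankton: 1 of 3 neighbours < 3, below threshold.
Round 3 — no new extinctions; cascade stops.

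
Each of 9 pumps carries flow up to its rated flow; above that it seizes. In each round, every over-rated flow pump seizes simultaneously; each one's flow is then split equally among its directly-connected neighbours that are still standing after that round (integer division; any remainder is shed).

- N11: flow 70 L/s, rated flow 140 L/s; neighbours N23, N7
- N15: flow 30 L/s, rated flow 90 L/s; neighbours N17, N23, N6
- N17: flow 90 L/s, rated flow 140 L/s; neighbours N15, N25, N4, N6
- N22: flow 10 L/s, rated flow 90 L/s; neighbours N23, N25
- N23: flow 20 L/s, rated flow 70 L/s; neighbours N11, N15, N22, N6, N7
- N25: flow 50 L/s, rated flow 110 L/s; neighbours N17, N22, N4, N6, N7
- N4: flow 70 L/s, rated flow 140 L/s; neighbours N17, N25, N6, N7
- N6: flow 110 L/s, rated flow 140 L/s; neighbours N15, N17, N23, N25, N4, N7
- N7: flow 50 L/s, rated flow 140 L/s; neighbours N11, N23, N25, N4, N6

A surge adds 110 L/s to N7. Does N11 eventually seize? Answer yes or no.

Round 1 — N7 at 160 > 140. N7 seizes.
  N7 sheds 160 L/s to N11, N23, N25, N4, N6: 32 each.
    N11: 70+32 = 102 ≤ 140
    N23: 20+32 = 52 ≤ 70
    N25: 50+32 = 82 ≤ 110
    N4: 70+32 = 102 ≤ 140
    N6: 110+32 = 142 > 140
Round 2 — N6 seizes.
  N6 sheds 142 L/s to N15, N17, N23, N25, N4: 28 each (2 lost).
    N15: 30+28 = 58 ≤ 90
    N17: 90+28 = 118 ≤ 140
    N23: 52+28 = 80 > 70
    N25: 82+28 = 110 ≤ 110
    N4: 102+28 = 130 ≤ 140
Round 3 — N23 seizes.
  N23 sheds 80 L/s to N11, N15, N22: 26 each (2 lost).
    N11: 102+26 = 128 ≤ 140
    N15: 58+26 = 84 ≤ 90
    N22: 10+26 = 36 ≤ 90
No further seizures.

no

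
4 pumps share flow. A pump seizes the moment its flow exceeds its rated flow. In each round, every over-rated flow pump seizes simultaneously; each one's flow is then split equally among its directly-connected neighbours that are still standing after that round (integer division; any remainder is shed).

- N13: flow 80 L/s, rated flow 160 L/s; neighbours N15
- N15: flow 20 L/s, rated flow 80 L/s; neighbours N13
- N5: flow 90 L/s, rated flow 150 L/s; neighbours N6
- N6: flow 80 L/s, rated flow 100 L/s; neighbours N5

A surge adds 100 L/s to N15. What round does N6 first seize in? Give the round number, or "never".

Round 1 — N15 at 120 > 80. N15 seizes.
  N15 sheds 120 L/s to N13: 120 each.
    N13: 80+120 = 200 > 160
Round 2 — N13 seizes.
  N13 sheds 200 L/s: no online neighbours, lost.
No further seizures.

never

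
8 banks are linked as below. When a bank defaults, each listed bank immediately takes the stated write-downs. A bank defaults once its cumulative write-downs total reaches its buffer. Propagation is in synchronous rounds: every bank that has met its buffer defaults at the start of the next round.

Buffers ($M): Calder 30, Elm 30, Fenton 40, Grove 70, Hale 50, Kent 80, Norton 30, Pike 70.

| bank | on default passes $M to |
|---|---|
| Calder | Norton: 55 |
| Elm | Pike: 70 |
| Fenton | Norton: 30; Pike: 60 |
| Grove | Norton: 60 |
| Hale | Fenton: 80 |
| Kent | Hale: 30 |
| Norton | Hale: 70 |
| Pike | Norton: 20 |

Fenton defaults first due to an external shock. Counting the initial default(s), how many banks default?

Round 1 — Fenton defaults (initial).
  Norton: +30 → 30 ≥ 30
  Pike: +60 → 60 < 70
Round 2 — Norton defaults.
  Hale: +70 → 70 ≥ 50
Round 3 — Hale defaults.
No further defaults.

3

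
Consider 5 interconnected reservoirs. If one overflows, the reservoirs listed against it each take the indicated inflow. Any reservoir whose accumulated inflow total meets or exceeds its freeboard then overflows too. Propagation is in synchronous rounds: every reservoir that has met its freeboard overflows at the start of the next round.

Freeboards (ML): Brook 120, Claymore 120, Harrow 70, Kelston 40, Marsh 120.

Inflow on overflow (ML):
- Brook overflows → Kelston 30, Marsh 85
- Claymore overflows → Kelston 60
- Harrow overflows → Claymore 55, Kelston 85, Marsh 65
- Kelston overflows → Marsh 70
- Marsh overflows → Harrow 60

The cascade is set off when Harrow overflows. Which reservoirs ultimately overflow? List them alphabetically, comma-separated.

Round 1 — Harrow overflows (initial).
  Claymore: +55 → 55 < 120
  Kelston: +85 → 85 ≥ 40
  Marsh: +65 → 65 < 120
Round 2 — Kelston overflows.
  Marsh: +70 → 135 ≥ 120
Round 3 — Marsh overflows.
No further overflows.

Harrow, Kelston, Marsh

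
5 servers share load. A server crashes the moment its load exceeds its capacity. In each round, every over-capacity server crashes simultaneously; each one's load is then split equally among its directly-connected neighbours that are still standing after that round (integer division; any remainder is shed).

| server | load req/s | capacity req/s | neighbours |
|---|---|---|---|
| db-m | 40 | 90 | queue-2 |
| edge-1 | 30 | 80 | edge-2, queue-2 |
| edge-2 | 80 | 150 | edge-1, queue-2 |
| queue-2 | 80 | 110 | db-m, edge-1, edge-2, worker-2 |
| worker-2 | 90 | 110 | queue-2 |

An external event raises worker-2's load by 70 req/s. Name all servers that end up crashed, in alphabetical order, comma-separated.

Round 1 — worker-2 at 160 > 110. worker-2 crashes.
  worker-2 sheds 160 req/s to queue-2: 160 each.
    queue-2: 80+160 = 240 > 110
Round 2 — queue-2 crashes.
  queue-2 sheds 240 req/s to db-m, edge-1, edge-2: 80 each.
    db-m: 40+80 = 120 > 90
    edge-1: 30+80 = 110 > 80
    edge-2: 80+80 = 160 > 150
Round 3 — db-m, edge-1, edge-2 crash.
  db-m sheds 120 req/s: no online neighbours, lost.
  edge-1 sheds 110 req/s: no online neighbours, lost.
  edge-2 sheds 160 req/s: no online neighbours, lost.
No further crashes.

db-m, edge-1, edge-2, queue-2, worker-2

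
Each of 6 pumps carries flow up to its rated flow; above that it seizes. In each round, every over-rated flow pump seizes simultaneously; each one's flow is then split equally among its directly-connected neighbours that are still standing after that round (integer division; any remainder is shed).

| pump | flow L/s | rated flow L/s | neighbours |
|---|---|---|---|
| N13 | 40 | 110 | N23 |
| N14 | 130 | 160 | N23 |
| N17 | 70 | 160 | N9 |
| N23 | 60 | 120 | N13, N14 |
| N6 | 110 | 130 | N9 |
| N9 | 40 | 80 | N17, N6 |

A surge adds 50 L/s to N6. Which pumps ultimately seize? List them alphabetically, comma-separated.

N17, N6, N9

Round 1 — N6 at 160 > 130. N6 seizes.
  N6 sheds 160 L/s to N9: 160 each.
    N9: 40+160 = 200 > 80
Round 2 — N9 seizes.
  N9 sheds 200 L/s to N17: 200 each.
    N17: 70+200 = 270 > 160
Round 3 — N17 seizes.
  N17 sheds 270 L/s: no online neighbours, lost.
No further seizures.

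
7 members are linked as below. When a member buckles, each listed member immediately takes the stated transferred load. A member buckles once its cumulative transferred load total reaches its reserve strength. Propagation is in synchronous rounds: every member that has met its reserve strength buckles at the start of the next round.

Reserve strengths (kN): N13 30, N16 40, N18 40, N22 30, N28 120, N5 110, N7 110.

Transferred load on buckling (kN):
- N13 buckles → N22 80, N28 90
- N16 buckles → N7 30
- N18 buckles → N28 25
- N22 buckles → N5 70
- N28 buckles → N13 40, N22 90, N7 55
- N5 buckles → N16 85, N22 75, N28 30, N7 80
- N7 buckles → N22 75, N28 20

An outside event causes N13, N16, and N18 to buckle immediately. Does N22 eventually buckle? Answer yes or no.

yes

Round 1 — N13, N16, N18 buckle (initial).
  N22: +80 → 80 ≥ 30
  N28: +90+25 → 115 < 120
  N7: +30 → 30 < 110
Round 2 — N22 buckles.
  N5: +70 → 70 < 110
No further bucklings.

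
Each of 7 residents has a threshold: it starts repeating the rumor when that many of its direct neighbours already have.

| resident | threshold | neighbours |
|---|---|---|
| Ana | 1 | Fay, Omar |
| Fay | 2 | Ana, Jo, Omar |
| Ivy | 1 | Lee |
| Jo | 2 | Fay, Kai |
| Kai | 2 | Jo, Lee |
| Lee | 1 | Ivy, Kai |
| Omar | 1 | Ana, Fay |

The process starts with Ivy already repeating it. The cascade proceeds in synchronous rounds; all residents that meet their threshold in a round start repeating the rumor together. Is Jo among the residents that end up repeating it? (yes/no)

Round 1 — Ivy starts repeating the rumor (initial).
Round 2 — checking thresholds:
  Lee: 1 of 2 neighbours ≥ 1, starts repeating the rumor.
Round 3 — no new spreads; cascade stops.

no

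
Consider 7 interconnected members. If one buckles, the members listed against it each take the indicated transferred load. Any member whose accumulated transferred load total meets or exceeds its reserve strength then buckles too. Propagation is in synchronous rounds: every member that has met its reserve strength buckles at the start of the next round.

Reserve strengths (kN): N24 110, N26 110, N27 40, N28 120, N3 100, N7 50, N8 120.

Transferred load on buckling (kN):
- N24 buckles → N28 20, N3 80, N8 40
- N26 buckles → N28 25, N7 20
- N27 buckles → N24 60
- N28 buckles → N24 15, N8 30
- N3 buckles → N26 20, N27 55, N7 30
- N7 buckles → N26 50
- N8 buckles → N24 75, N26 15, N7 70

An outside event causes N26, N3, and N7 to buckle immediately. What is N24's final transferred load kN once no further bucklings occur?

60

Round 1 — N26, N3, N7 buckle (initial).
  N27: +55 → 55 ≥ 40
  N28: +25 → 25 < 120
Round 2 — N27 buckles.
  N24: +60 → 60 < 110
No further bucklings.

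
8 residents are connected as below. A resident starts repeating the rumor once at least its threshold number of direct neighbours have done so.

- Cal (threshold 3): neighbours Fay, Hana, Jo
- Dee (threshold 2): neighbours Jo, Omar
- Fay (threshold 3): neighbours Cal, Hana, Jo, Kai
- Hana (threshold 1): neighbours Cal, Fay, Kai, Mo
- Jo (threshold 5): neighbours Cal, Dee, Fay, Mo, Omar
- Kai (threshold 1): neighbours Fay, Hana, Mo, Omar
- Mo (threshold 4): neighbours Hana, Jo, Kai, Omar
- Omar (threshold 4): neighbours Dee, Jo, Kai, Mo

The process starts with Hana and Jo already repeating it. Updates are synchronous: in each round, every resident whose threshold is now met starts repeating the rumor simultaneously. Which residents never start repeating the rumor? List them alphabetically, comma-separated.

Round 1 — Hana, Jo start repeating the rumor (initial).
Round 2 — checking thresholds:
  Cal: 2 of 3 neighbours < 3, not yet.
  Dee: 1 of 2 neighbours < 2, not yet.
  Fay: 2 of 4 neighbours < 3, not yet.
  Kai: 1 of 4 neighbours ≥ 1, starts repeating the rumor.
  Mo: 2 of 4 neighbours < 4, not yet.
  Omar: 1 of 4 neighbours < 4, not yet.
Round 3 — checking thresholds:
  Cal: 2 of 3 neighbours < 3, not yet.
  Dee: 1 of 2 neighbours < 2, not yet.
  Fay: 3 of 4 neighbours ≥ 3, starts repeating the rumor.
  Mo: 3 of 4 neighbours < 4, not yet.
  Omar: 2 of 4 neighbours < 4, not yet.
Round 4 — checking thresholds:
  Cal: 3 of 3 neighbours ≥ 3, starts repeating the rumor.
  Dee: 1 of 2 neighbours < 2, not yet.
  Mo: 3 of 4 neighbours < 4, not yet.
  Omar: 2 of 4 neighbours < 4, not yet.
Round 5 — no new spreads; cascade stops.

Dee, Mo, Omar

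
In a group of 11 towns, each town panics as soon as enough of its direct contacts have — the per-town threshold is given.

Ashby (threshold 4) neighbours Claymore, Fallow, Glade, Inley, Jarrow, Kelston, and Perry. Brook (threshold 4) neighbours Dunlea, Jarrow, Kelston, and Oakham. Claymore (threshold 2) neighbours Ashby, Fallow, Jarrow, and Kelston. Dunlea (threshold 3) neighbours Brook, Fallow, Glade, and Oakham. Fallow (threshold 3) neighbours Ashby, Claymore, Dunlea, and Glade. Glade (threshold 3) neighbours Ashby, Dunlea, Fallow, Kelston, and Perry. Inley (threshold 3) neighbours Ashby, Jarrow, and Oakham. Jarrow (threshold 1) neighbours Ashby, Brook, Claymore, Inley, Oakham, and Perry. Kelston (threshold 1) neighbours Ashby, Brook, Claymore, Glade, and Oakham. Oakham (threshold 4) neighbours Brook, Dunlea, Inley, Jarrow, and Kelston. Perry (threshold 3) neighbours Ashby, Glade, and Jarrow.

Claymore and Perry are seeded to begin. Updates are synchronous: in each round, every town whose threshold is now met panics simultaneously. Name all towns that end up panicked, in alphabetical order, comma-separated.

Round 1 — Claymore, Perry panic (initial).
Round 2 — checking thresholds:
  Ashby: 2 of 7 neighbours < 4, not yet.
  Fallow: 1 of 4 neighbours < 3, not yet.
  Glade: 1 of 5 neighbours < 3, not yet.
  Jarrow: 2 of 6 neighbours ≥ 1, panics.
  Kelston: 1 of 5 neighbours ≥ 1, panics.
Round 3 — checking thresholds:
  Ashby: 4 of 7 neighbours ≥ 4, panics.
  Brook: 2 of 4 neighbours < 4, not yet.
  Fallow: 1 of 4 neighbours < 3, not yet.
  Glade: 2 of 5 neighbours < 3, not yet.
  Inley: 1 of 3 neighbours < 3, not yet.
  Oakham: 2 of 5 neighbours < 4, not yet.
Round 4 — checking thresholds:
  Brook: 2 of 4 neighbours < 4, not yet.
  Fallow: 2 of 4 neighbours < 3, not yet.
  Glade: 3 of 5 neighbours ≥ 3, panics.
  Inley: 2 of 3 neighbours < 3, not yet.
  Oakham: 2 of 5 neighbours < 4, not yet.
Round 5 — checking thresholds:
  Brook: 2 of 4 neighbours < 4, not yet.
  Dunlea: 1 of 4 neighbours < 3, not yet.
  Fallow: 3 of 4 neighbours ≥ 3, panics.
  Inley: 2 of 3 neighbours < 3, not yet.
  Oakham: 2 of 5 neighbours < 4, not yet.
Round 6 — no new panics; cascade stops.

Ashby, Claymore, Fallow, Glade, Jarrow, Kelston, Perry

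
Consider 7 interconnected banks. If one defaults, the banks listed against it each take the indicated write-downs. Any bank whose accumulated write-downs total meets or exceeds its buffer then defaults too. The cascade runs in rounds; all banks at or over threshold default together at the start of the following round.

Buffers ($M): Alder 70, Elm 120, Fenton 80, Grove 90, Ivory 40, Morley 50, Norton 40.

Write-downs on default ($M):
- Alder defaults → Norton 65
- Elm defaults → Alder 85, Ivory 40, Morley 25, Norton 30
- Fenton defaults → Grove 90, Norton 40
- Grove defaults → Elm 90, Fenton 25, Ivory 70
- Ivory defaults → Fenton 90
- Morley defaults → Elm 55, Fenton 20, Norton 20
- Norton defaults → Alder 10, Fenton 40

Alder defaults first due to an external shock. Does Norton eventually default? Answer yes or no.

yes

Round 1 — Alder defaults (initial).
  Norton: +65 → 65 ≥ 40
Round 2 — Norton defaults.
  Fenton: +40 → 40 < 80
No further defaults.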